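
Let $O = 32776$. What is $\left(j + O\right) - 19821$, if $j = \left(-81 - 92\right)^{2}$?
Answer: $42884$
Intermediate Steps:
$j = 29929$ ($j = \left(-81 - 92\right)^{2} = \left(-173\right)^{2} = 29929$)
$\left(j + O\right) - 19821 = \left(29929 + 32776\right) - 19821 = 62705 - 19821 = 42884$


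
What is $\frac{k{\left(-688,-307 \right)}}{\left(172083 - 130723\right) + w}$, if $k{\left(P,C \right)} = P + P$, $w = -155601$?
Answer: $\frac{1376}{114241} \approx 0.012045$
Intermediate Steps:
$k{\left(P,C \right)} = 2 P$
$\frac{k{\left(-688,-307 \right)}}{\left(172083 - 130723\right) + w} = \frac{2 \left(-688\right)}{\left(172083 - 130723\right) - 155601} = - \frac{1376}{41360 - 155601} = - \frac{1376}{-114241} = \left(-1376\right) \left(- \frac{1}{114241}\right) = \frac{1376}{114241}$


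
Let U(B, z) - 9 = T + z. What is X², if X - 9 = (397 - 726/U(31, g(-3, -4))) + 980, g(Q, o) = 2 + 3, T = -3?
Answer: 1742400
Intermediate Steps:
g(Q, o) = 5
U(B, z) = 6 + z (U(B, z) = 9 + (-3 + z) = 6 + z)
X = 1320 (X = 9 + ((397 - 726/(6 + 5)) + 980) = 9 + ((397 - 726/11) + 980) = 9 + ((397 - 726*1/11) + 980) = 9 + ((397 - 66) + 980) = 9 + (331 + 980) = 9 + 1311 = 1320)
X² = 1320² = 1742400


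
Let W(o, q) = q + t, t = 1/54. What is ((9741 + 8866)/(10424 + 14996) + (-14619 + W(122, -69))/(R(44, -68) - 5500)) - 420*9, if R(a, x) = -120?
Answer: -1456742804861/385723080 ≈ -3776.7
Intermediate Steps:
t = 1/54 ≈ 0.018519
W(o, q) = 1/54 + q (W(o, q) = q + 1/54 = 1/54 + q)
((9741 + 8866)/(10424 + 14996) + (-14619 + W(122, -69))/(R(44, -68) - 5500)) - 420*9 = ((9741 + 8866)/(10424 + 14996) + (-14619 + (1/54 - 69))/(-120 - 5500)) - 420*9 = (18607/25420 + (-14619 - 3725/54)/(-5620)) - 3780 = (18607*(1/25420) - 793151/54*(-1/5620)) - 3780 = (18607/25420 + 793151/303480) - 3780 = 1290437539/385723080 - 3780 = -1456742804861/385723080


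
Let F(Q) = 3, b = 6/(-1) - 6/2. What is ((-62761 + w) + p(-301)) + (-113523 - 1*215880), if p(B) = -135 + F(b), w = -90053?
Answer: -482349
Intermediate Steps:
b = -9 (b = 6*(-1) - 6*½ = -6 - 3 = -9)
p(B) = -132 (p(B) = -135 + 3 = -132)
((-62761 + w) + p(-301)) + (-113523 - 1*215880) = ((-62761 - 90053) - 132) + (-113523 - 1*215880) = (-152814 - 132) + (-113523 - 215880) = -152946 - 329403 = -482349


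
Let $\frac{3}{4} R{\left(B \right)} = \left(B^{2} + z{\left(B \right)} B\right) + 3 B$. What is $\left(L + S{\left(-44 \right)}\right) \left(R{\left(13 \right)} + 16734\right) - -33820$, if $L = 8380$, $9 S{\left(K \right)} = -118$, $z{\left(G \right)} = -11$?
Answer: $\frac{3800802664}{27} \approx 1.4077 \cdot 10^{8}$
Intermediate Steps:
$R{\left(B \right)} = - \frac{32 B}{3} + \frac{4 B^{2}}{3}$ ($R{\left(B \right)} = \frac{4 \left(\left(B^{2} - 11 B\right) + 3 B\right)}{3} = \frac{4 \left(B^{2} - 8 B\right)}{3} = - \frac{32 B}{3} + \frac{4 B^{2}}{3}$)
$S{\left(K \right)} = - \frac{118}{9}$ ($S{\left(K \right)} = \frac{1}{9} \left(-118\right) = - \frac{118}{9}$)
$\left(L + S{\left(-44 \right)}\right) \left(R{\left(13 \right)} + 16734\right) - -33820 = \left(8380 - \frac{118}{9}\right) \left(\frac{4}{3} \cdot 13 \left(-8 + 13\right) + 16734\right) - -33820 = \frac{75302 \left(\frac{4}{3} \cdot 13 \cdot 5 + 16734\right)}{9} + 33820 = \frac{75302 \left(\frac{260}{3} + 16734\right)}{9} + 33820 = \frac{75302}{9} \cdot \frac{50462}{3} + 33820 = \frac{3799889524}{27} + 33820 = \frac{3800802664}{27}$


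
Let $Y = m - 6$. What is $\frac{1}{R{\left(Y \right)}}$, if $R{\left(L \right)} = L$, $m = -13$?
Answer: $- \frac{1}{19} \approx -0.052632$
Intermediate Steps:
$Y = -19$ ($Y = -13 - 6 = -19$)
$\frac{1}{R{\left(Y \right)}} = \frac{1}{-19} = - \frac{1}{19}$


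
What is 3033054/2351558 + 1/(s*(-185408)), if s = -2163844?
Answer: 608421515574669283/471715466430526208 ≈ 1.2898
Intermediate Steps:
3033054/2351558 + 1/(s*(-185408)) = 3033054/2351558 + 1/(-2163844*(-185408)) = 3033054*(1/2351558) - 1/2163844*(-1/185408) = 1516527/1175779 + 1/401193988352 = 608421515574669283/471715466430526208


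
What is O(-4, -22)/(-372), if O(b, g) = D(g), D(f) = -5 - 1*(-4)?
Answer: 1/372 ≈ 0.0026882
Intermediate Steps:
D(f) = -1 (D(f) = -5 + 4 = -1)
O(b, g) = -1
O(-4, -22)/(-372) = -1/(-372) = -1*(-1/372) = 1/372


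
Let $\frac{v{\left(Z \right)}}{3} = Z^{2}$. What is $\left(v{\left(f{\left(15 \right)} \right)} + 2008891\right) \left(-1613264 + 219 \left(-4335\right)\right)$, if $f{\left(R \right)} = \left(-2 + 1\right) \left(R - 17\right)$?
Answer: $-5148073085987$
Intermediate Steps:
$f{\left(R \right)} = 17 - R$ ($f{\left(R \right)} = - (-17 + R) = 17 - R$)
$v{\left(Z \right)} = 3 Z^{2}$
$\left(v{\left(f{\left(15 \right)} \right)} + 2008891\right) \left(-1613264 + 219 \left(-4335\right)\right) = \left(3 \left(17 - 15\right)^{2} + 2008891\right) \left(-1613264 + 219 \left(-4335\right)\right) = \left(3 \left(17 - 15\right)^{2} + 2008891\right) \left(-1613264 - 949365\right) = \left(3 \cdot 2^{2} + 2008891\right) \left(-2562629\right) = \left(3 \cdot 4 + 2008891\right) \left(-2562629\right) = \left(12 + 2008891\right) \left(-2562629\right) = 2008903 \left(-2562629\right) = -5148073085987$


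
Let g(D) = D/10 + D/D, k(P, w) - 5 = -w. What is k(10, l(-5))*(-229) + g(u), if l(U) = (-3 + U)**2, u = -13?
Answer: 135107/10 ≈ 13511.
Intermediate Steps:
k(P, w) = 5 - w
g(D) = 1 + D/10 (g(D) = D*(1/10) + 1 = D/10 + 1 = 1 + D/10)
k(10, l(-5))*(-229) + g(u) = (5 - (-3 - 5)**2)*(-229) + (1 + (1/10)*(-13)) = (5 - 1*(-8)**2)*(-229) + (1 - 13/10) = (5 - 1*64)*(-229) - 3/10 = (5 - 64)*(-229) - 3/10 = -59*(-229) - 3/10 = 13511 - 3/10 = 135107/10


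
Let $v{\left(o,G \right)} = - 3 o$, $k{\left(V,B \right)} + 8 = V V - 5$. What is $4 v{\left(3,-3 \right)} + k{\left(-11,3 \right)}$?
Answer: $72$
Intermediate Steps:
$k{\left(V,B \right)} = -13 + V^{2}$ ($k{\left(V,B \right)} = -8 + \left(V V - 5\right) = -8 + \left(V^{2} - 5\right) = -8 + \left(-5 + V^{2}\right) = -13 + V^{2}$)
$4 v{\left(3,-3 \right)} + k{\left(-11,3 \right)} = 4 \left(\left(-3\right) 3\right) - \left(13 - \left(-11\right)^{2}\right) = 4 \left(-9\right) + \left(-13 + 121\right) = -36 + 108 = 72$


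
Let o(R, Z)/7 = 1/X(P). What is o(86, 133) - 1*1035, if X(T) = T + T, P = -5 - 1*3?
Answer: -16567/16 ≈ -1035.4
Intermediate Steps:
P = -8 (P = -5 - 3 = -8)
X(T) = 2*T
o(R, Z) = -7/16 (o(R, Z) = 7/((2*(-8))) = 7/(-16) = 7*(-1/16) = -7/16)
o(86, 133) - 1*1035 = -7/16 - 1*1035 = -7/16 - 1035 = -16567/16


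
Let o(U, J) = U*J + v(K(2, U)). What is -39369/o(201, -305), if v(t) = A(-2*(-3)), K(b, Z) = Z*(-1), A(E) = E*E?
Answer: 13123/20423 ≈ 0.64256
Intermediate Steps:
A(E) = E²
K(b, Z) = -Z
v(t) = 36 (v(t) = (-2*(-3))² = 6² = 36)
o(U, J) = 36 + J*U (o(U, J) = U*J + 36 = J*U + 36 = 36 + J*U)
-39369/o(201, -305) = -39369/(36 - 305*201) = -39369/(36 - 61305) = -39369/(-61269) = -39369*(-1/61269) = 13123/20423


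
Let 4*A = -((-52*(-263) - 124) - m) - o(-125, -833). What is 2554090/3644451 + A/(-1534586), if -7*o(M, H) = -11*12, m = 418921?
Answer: 99404230054319/156596257504008 ≈ 0.63478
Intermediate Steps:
o(M, H) = 132/7 (o(M, H) = -(-11)*12/7 = -⅐*(-132) = 132/7)
A = 2837451/28 (A = (-((-52*(-263) - 124) - 1*418921) - 1*132/7)/4 = (-((13676 - 124) - 418921) - 132/7)/4 = (-(13552 - 418921) - 132/7)/4 = (-1*(-405369) - 132/7)/4 = (405369 - 132/7)/4 = (¼)*(2837451/7) = 2837451/28 ≈ 1.0134e+5)
2554090/3644451 + A/(-1534586) = 2554090/3644451 + (2837451/28)/(-1534586) = 2554090*(1/3644451) + (2837451/28)*(-1/1534586) = 2554090/3644451 - 2837451/42968408 = 99404230054319/156596257504008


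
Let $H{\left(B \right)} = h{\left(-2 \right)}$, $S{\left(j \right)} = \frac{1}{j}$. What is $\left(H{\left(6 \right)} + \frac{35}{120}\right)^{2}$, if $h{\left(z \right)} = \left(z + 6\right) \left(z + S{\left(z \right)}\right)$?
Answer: $\frac{54289}{576} \approx 94.252$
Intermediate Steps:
$h{\left(z \right)} = \left(6 + z\right) \left(z + \frac{1}{z}\right)$ ($h{\left(z \right)} = \left(z + 6\right) \left(z + \frac{1}{z}\right) = \left(6 + z\right) \left(z + \frac{1}{z}\right)$)
$H{\left(B \right)} = -10$ ($H{\left(B \right)} = 1 + \left(-2\right)^{2} + 6 \left(-2\right) + \frac{6}{-2} = 1 + 4 - 12 + 6 \left(- \frac{1}{2}\right) = 1 + 4 - 12 - 3 = -10$)
$\left(H{\left(6 \right)} + \frac{35}{120}\right)^{2} = \left(-10 + \frac{35}{120}\right)^{2} = \left(-10 + 35 \cdot \frac{1}{120}\right)^{2} = \left(-10 + \frac{7}{24}\right)^{2} = \left(- \frac{233}{24}\right)^{2} = \frac{54289}{576}$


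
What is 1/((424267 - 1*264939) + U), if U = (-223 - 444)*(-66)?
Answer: 1/203350 ≈ 4.9176e-6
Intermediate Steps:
U = 44022 (U = -667*(-66) = 44022)
1/((424267 - 1*264939) + U) = 1/((424267 - 1*264939) + 44022) = 1/((424267 - 264939) + 44022) = 1/(159328 + 44022) = 1/203350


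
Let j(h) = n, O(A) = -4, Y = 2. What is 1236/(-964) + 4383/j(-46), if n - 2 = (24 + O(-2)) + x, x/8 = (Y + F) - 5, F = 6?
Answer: 1042089/11086 ≈ 94.000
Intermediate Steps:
x = 24 (x = 8*((2 + 6) - 5) = 8*(8 - 5) = 8*3 = 24)
n = 46 (n = 2 + ((24 - 4) + 24) = 2 + (20 + 24) = 2 + 44 = 46)
j(h) = 46
1236/(-964) + 4383/j(-46) = 1236/(-964) + 4383/46 = 1236*(-1/964) + 4383*(1/46) = -309/241 + 4383/46 = 1042089/11086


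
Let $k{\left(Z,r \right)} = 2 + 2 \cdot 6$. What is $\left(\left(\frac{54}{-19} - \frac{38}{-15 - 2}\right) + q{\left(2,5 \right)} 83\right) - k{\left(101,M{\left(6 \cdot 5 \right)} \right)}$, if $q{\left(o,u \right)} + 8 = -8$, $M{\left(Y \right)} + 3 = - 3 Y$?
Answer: $- \frac{433662}{323} \approx -1342.6$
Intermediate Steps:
$M{\left(Y \right)} = -3 - 3 Y$
$q{\left(o,u \right)} = -16$ ($q{\left(o,u \right)} = -8 - 8 = -16$)
$k{\left(Z,r \right)} = 14$ ($k{\left(Z,r \right)} = 2 + 12 = 14$)
$\left(\left(\frac{54}{-19} - \frac{38}{-15 - 2}\right) + q{\left(2,5 \right)} 83\right) - k{\left(101,M{\left(6 \cdot 5 \right)} \right)} = \left(\left(\frac{54}{-19} - \frac{38}{-15 - 2}\right) - 1328\right) - 14 = \left(\left(54 \left(- \frac{1}{19}\right) - \frac{38}{-15 - 2}\right) - 1328\right) - 14 = \left(\left(- \frac{54}{19} - \frac{38}{-17}\right) - 1328\right) - 14 = \left(\left(- \frac{54}{19} - - \frac{38}{17}\right) - 1328\right) - 14 = \left(\left(- \frac{54}{19} + \frac{38}{17}\right) - 1328\right) - 14 = \left(- \frac{196}{323} - 1328\right) - 14 = - \frac{429140}{323} - 14 = - \frac{433662}{323}$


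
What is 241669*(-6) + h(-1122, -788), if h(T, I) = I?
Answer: -1450802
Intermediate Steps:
241669*(-6) + h(-1122, -788) = 241669*(-6) - 788 = -1450014 - 788 = -1450802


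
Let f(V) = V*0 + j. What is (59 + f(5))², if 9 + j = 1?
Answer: 2601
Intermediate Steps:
j = -8 (j = -9 + 1 = -8)
f(V) = -8 (f(V) = V*0 - 8 = 0 - 8 = -8)
(59 + f(5))² = (59 - 8)² = 51² = 2601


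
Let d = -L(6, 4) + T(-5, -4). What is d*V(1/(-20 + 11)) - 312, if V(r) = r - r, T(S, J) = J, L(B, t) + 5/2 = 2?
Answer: -312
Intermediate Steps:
L(B, t) = -½ (L(B, t) = -5/2 + 2 = -½)
d = -7/2 (d = -1*(-½) - 4 = ½ - 4 = -7/2 ≈ -3.5000)
V(r) = 0
d*V(1/(-20 + 11)) - 312 = -7/2*0 - 312 = 0 - 312 = -312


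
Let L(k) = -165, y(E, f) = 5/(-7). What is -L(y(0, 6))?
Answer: 165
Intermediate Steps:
y(E, f) = -5/7 (y(E, f) = 5*(-1/7) = -5/7)
-L(y(0, 6)) = -1*(-165) = 165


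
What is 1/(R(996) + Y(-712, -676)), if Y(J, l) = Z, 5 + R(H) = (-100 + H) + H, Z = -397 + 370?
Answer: 1/1860 ≈ 0.00053763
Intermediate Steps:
Z = -27
R(H) = -105 + 2*H (R(H) = -5 + ((-100 + H) + H) = -5 + (-100 + 2*H) = -105 + 2*H)
Y(J, l) = -27
1/(R(996) + Y(-712, -676)) = 1/((-105 + 2*996) - 27) = 1/((-105 + 1992) - 27) = 1/(1887 - 27) = 1/1860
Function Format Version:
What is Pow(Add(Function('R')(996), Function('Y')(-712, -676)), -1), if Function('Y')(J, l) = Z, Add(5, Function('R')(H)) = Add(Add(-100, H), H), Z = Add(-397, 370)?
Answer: Rational(1, 1860) ≈ 0.00053763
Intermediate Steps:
Z = -27
Function('R')(H) = Add(-105, Mul(2, H)) (Function('R')(H) = Add(-5, Add(Add(-100, H), H)) = Add(-5, Add(-100, Mul(2, H))) = Add(-105, Mul(2, H)))
Function('Y')(J, l) = -27
Pow(Add(Function('R')(996), Function('Y')(-712, -676)), -1) = Pow(Add(Add(-105, Mul(2, 996)), -27), -1) = Pow(Add(Add(-105, 1992), -27), -1) = Pow(Add(1887, -27), -1) = Pow(1860, -1) = Rational(1, 1860)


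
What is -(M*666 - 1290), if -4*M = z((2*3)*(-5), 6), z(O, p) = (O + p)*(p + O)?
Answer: 97194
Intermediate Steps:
z(O, p) = (O + p)**2 (z(O, p) = (O + p)*(O + p) = (O + p)**2)
M = -144 (M = -((2*3)*(-5) + 6)**2/4 = -(6*(-5) + 6)**2/4 = -(-30 + 6)**2/4 = -1/4*(-24)**2 = -1/4*576 = -144)
-(M*666 - 1290) = -(-144*666 - 1290) = -(-95904 - 1290) = -1*(-97194) = 97194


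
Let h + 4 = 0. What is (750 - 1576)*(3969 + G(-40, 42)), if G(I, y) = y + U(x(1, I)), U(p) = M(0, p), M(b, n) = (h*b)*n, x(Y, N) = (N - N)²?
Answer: -3313086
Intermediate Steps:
h = -4 (h = -4 + 0 = -4)
x(Y, N) = 0 (x(Y, N) = 0² = 0)
M(b, n) = -4*b*n (M(b, n) = (-4*b)*n = -4*b*n)
U(p) = 0 (U(p) = -4*0*p = 0)
G(I, y) = y (G(I, y) = y + 0 = y)
(750 - 1576)*(3969 + G(-40, 42)) = (750 - 1576)*(3969 + 42) = -826*4011 = -3313086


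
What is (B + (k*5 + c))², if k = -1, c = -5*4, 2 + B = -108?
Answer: 18225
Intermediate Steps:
B = -110 (B = -2 - 108 = -110)
c = -20
(B + (k*5 + c))² = (-110 + (-1*5 - 20))² = (-110 + (-5 - 20))² = (-110 - 25)² = (-135)² = 18225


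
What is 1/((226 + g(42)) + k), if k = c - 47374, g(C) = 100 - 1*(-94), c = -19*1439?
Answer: -1/74295 ≈ -1.3460e-5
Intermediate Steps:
c = -27341
g(C) = 194 (g(C) = 100 + 94 = 194)
k = -74715 (k = -27341 - 47374 = -74715)
1/((226 + g(42)) + k) = 1/((226 + 194) - 74715) = 1/(420 - 74715) = 1/(-74295) = -1/74295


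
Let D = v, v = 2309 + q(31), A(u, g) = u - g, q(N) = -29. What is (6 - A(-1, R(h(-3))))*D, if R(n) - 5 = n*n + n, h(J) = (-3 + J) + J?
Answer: 191520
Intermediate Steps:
h(J) = -3 + 2*J
R(n) = 5 + n + n² (R(n) = 5 + (n*n + n) = 5 + (n² + n) = 5 + (n + n²) = 5 + n + n²)
v = 2280 (v = 2309 - 29 = 2280)
D = 2280
(6 - A(-1, R(h(-3))))*D = (6 - (-1 - (5 + (-3 + 2*(-3)) + (-3 + 2*(-3))²)))*2280 = (6 - (-1 - (5 + (-3 - 6) + (-3 - 6)²)))*2280 = (6 - (-1 - (5 - 9 + (-9)²)))*2280 = (6 - (-1 - (5 - 9 + 81)))*2280 = (6 - (-1 - 1*77))*2280 = (6 - (-1 - 77))*2280 = (6 - 1*(-78))*2280 = (6 + 78)*2280 = 84*2280 = 191520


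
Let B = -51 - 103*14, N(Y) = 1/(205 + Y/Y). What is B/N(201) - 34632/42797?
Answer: -13162594358/42797 ≈ -3.0756e+5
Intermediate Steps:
N(Y) = 1/206 (N(Y) = 1/(205 + 1) = 1/206)
B = -1493 (B = -51 - 1442 = -1493)
B/N(201) - 34632/42797 = -1493/1/206 - 34632/42797 = -1493*206 - 34632*1/42797 = -307558 - 34632/42797 = -13162594358/42797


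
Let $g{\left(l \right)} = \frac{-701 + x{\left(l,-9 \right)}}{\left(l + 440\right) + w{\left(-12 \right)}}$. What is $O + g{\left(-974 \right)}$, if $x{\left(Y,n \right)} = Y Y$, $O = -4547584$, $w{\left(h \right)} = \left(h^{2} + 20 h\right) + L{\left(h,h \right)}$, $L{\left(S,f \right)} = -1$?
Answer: $- \frac{2870473479}{631} \approx -4.5491 \cdot 10^{6}$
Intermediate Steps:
$w{\left(h \right)} = -1 + h^{2} + 20 h$ ($w{\left(h \right)} = \left(h^{2} + 20 h\right) - 1 = -1 + h^{2} + 20 h$)
$x{\left(Y,n \right)} = Y^{2}$
$g{\left(l \right)} = \frac{-701 + l^{2}}{343 + l}$ ($g{\left(l \right)} = \frac{-701 + l^{2}}{\left(l + 440\right) + \left(-1 + \left(-12\right)^{2} + 20 \left(-12\right)\right)} = \frac{-701 + l^{2}}{\left(440 + l\right) - 97} = \frac{-701 + l^{2}}{343 + l}$)
$O + g{\left(-974 \right)} = -4547584 + \frac{-701 + \left(-974\right)^{2}}{343 - 974} = -4547584 + \frac{-701 + 948676}{-631} = -4547584 - \frac{947975}{631} = - \frac{2870473479}{631}$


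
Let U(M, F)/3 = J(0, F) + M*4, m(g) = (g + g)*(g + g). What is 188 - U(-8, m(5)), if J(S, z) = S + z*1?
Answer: -16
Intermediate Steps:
J(S, z) = S + z
m(g) = 4*g² (m(g) = (2*g)*(2*g) = 4*g²)
U(M, F) = 3*F + 12*M (U(M, F) = 3*((0 + F) + M*4) = 3*(F + 4*M) = 3*F + 12*M)
188 - U(-8, m(5)) = 188 - (3*(4*5²) + 12*(-8)) = 188 - (3*(4*25) - 96) = 188 - (3*100 - 96) = 188 - (300 - 96) = 188 - 1*204 = 188 - 204 = -16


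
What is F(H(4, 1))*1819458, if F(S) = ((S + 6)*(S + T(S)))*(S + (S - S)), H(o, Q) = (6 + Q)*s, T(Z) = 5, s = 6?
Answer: 172397284416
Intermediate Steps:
H(o, Q) = 36 + 6*Q (H(o, Q) = (6 + Q)*6 = 36 + 6*Q)
F(S) = S*(5 + S)*(6 + S) (F(S) = ((S + 6)*(S + 5))*(S + (S - S)) = ((6 + S)*(5 + S))*(S + 0) = ((5 + S)*(6 + S))*S = S*(5 + S)*(6 + S))
F(H(4, 1))*1819458 = ((36 + 6*1)*(30 + (36 + 6*1)² + 11*(36 + 6*1)))*1819458 = ((36 + 6)*(30 + (36 + 6)² + 11*(36 + 6)))*1819458 = (42*(30 + 42² + 11*42))*1819458 = (42*(30 + 1764 + 462))*1819458 = (42*2256)*1819458 = 94752*1819458 = 172397284416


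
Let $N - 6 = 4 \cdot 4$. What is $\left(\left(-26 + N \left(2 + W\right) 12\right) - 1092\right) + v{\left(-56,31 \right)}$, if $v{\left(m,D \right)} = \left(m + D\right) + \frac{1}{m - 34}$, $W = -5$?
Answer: $- \frac{174151}{90} \approx -1935.0$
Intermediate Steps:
$N = 22$ ($N = 6 + 4 \cdot 4 = 6 + 16 = 22$)
$v{\left(m,D \right)} = D + m + \frac{1}{-34 + m}$ ($v{\left(m,D \right)} = \left(D + m\right) + \frac{1}{-34 + m} = D + m + \frac{1}{-34 + m}$)
$\left(\left(-26 + N \left(2 + W\right) 12\right) - 1092\right) + v{\left(-56,31 \right)} = \left(\left(-26 + 22 \left(2 - 5\right) 12\right) - 1092\right) + \frac{1 + \left(-56\right)^{2} - 1054 - -1904 + 31 \left(-56\right)}{-34 - 56} = \left(\left(-26 + 22 \left(-3\right) 12\right) - 1092\right) + \frac{1 + 3136 - 1054 + 1904 - 1736}{-90} = \left(\left(-26 - 792\right) - 1092\right) - \frac{2251}{90} = \left(-818 - 1092\right) - \frac{2251}{90} = -1910 - \frac{2251}{90} = - \frac{174151}{90}$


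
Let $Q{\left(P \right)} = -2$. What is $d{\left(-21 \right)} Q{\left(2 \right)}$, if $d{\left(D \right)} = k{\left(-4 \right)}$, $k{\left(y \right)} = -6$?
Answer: $12$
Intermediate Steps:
$d{\left(D \right)} = -6$
$d{\left(-21 \right)} Q{\left(2 \right)} = \left(-6\right) \left(-2\right) = 12$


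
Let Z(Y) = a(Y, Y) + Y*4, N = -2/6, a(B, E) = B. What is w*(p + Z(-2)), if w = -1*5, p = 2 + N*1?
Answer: 125/3 ≈ 41.667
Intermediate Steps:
N = -⅓ (N = -2*⅙ = -⅓ ≈ -0.33333)
Z(Y) = 5*Y (Z(Y) = Y + Y*4 = Y + 4*Y = 5*Y)
p = 5/3 (p = 2 - ⅓*1 = 2 - ⅓ = 5/3 ≈ 1.6667)
w = -5
w*(p + Z(-2)) = -5*(5/3 + 5*(-2)) = -5*(5/3 - 10) = -5*(-25/3) = 125/3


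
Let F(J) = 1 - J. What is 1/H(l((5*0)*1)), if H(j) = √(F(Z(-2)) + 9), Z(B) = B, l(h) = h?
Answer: √3/6 ≈ 0.28868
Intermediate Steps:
H(j) = 2*√3 (H(j) = √((1 - 1*(-2)) + 9) = √((1 + 2) + 9) = √(3 + 9) = √12 = 2*√3)
1/H(l((5*0)*1)) = 1/(2*√3) = √3/6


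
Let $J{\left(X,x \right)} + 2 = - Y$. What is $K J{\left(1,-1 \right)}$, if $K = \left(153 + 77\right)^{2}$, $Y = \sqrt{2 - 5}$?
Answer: $-105800 - 52900 i \sqrt{3} \approx -1.058 \cdot 10^{5} - 91626.0 i$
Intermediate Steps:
$Y = i \sqrt{3}$ ($Y = \sqrt{-3} = i \sqrt{3} \approx 1.732 i$)
$J{\left(X,x \right)} = -2 - i \sqrt{3}$
$K = 52900$ ($K = 230^{2} = 52900$)
$K J{\left(1,-1 \right)} = 52900 \left(-2 - i \sqrt{3}\right) = -105800 - 52900 i \sqrt{3}$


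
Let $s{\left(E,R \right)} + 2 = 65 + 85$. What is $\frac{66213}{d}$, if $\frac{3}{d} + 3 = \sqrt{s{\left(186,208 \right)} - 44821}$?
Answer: $-66213 + 22071 i \sqrt{44673} \approx -66213.0 + 4.6649 \cdot 10^{6} i$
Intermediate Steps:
$s{\left(E,R \right)} = 148$ ($s{\left(E,R \right)} = -2 + \left(65 + 85\right) = -2 + 150 = 148$)
$d = \frac{3}{-3 + i \sqrt{44673}}$ ($d = \frac{3}{-3 + \sqrt{148 - 44821}} = \frac{3}{-3 + \sqrt{-44673}} = \frac{3}{-3 + i \sqrt{44673}} \approx -0.00020142 - 0.014191 i$)
$\frac{66213}{d} = \frac{66213}{- \frac{3}{14894} - \frac{i \sqrt{44673}}{14894}}$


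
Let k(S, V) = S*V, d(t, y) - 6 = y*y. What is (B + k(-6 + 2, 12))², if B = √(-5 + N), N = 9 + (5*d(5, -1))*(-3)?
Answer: (-48 + I*√101)² ≈ 2203.0 - 964.79*I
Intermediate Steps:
d(t, y) = 6 + y² (d(t, y) = 6 + y*y = 6 + y²)
N = -96 (N = 9 + (5*(6 + (-1)²))*(-3) = 9 + (5*(6 + 1))*(-3) = 9 + (5*7)*(-3) = 9 + 35*(-3) = 9 - 105 = -96)
B = I*√101 (B = √(-5 - 96) = √(-101) = I*√101 ≈ 10.05*I)
(B + k(-6 + 2, 12))² = (I*√101 + (-6 + 2)*12)² = (I*√101 - 4*12)² = (I*√101 - 48)² = (-48 + I*√101)²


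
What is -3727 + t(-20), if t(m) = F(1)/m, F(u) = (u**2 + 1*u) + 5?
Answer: -74547/20 ≈ -3727.4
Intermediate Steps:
F(u) = 5 + u + u**2 (F(u) = (u**2 + u) + 5 = (u + u**2) + 5 = 5 + u + u**2)
t(m) = 7/m (t(m) = (5 + 1 + 1**2)/m = (5 + 1 + 1)/m = 7/m)
-3727 + t(-20) = -3727 + 7/(-20) = -3727 + 7*(-1/20) = -3727 - 7/20 = -74547/20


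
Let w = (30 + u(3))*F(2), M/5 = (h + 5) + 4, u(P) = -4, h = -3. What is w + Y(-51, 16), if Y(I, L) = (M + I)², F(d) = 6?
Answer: 597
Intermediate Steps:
M = 30 (M = 5*((-3 + 5) + 4) = 5*(2 + 4) = 5*6 = 30)
Y(I, L) = (30 + I)²
w = 156 (w = (30 - 4)*6 = 26*6 = 156)
w + Y(-51, 16) = 156 + (30 - 51)² = 156 + (-21)² = 156 + 441 = 597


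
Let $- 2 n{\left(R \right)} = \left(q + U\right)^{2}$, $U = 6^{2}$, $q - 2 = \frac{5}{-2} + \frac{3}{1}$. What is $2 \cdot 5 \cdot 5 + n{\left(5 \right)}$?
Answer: $- \frac{5529}{8} \approx -691.13$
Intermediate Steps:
$q = \frac{5}{2}$ ($q = 2 + \left(\frac{5}{-2} + \frac{3}{1}\right) = 2 + \left(5 \left(- \frac{1}{2}\right) + 3 \cdot 1\right) = 2 + \left(- \frac{5}{2} + 3\right) = 2 + \frac{1}{2} = \frac{5}{2} \approx 2.5$)
$U = 36$
$n{\left(R \right)} = - \frac{5929}{8}$ ($n{\left(R \right)} = - \frac{\left(\frac{5}{2} + 36\right)^{2}}{2} = - \frac{\left(\frac{77}{2}\right)^{2}}{2} = \left(- \frac{1}{2}\right) \frac{5929}{4} = - \frac{5929}{8}$)
$2 \cdot 5 \cdot 5 + n{\left(5 \right)} = 2 \cdot 5 \cdot 5 - \frac{5929}{8} = 2 \cdot 25 - \frac{5929}{8} = 50 - \frac{5929}{8} = - \frac{5529}{8}$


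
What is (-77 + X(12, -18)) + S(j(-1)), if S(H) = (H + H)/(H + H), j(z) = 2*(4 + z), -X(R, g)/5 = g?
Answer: 14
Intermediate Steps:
X(R, g) = -5*g
j(z) = 8 + 2*z
S(H) = 1 (S(H) = (2*H)/((2*H)) = (2*H)*(1/(2*H)) = 1)
(-77 + X(12, -18)) + S(j(-1)) = (-77 - 5*(-18)) + 1 = (-77 + 90) + 1 = 13 + 1 = 14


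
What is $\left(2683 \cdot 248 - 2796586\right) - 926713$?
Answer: $-3057915$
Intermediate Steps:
$\left(2683 \cdot 248 - 2796586\right) - 926713 = \left(665384 - 2796586\right) - 926713 = -2131202 - 926713 = -3057915$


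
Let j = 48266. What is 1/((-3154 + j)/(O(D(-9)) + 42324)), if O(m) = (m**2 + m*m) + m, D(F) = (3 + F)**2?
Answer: 5619/5639 ≈ 0.99645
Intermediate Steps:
O(m) = m + 2*m**2 (O(m) = (m**2 + m**2) + m = 2*m**2 + m = m + 2*m**2)
1/((-3154 + j)/(O(D(-9)) + 42324)) = 1/((-3154 + 48266)/((3 - 9)**2*(1 + 2*(3 - 9)**2) + 42324)) = 1/(45112/((-6)**2*(1 + 2*(-6)**2) + 42324)) = 1/(45112/(36*(1 + 2*36) + 42324)) = 1/(45112/(36*(1 + 72) + 42324)) = 1/(45112/(36*73 + 42324)) = 1/(45112/(2628 + 42324)) = 1/(45112/44952) = 1/(45112*(1/44952)) = 1/(5639/5619) = 5619/5639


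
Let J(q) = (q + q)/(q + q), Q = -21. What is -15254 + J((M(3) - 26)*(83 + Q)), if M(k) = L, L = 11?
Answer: -15253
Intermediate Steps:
M(k) = 11
J(q) = 1 (J(q) = (2*q)/((2*q)) = (2*q)*(1/(2*q)) = 1)
-15254 + J((M(3) - 26)*(83 + Q)) = -15254 + 1 = -15253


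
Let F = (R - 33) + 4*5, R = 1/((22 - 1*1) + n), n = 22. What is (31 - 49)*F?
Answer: 10044/43 ≈ 233.58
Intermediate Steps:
R = 1/43 (R = 1/((22 - 1*1) + 22) = 1/((22 - 1) + 22) = 1/(21 + 22) = 1/43 ≈ 0.023256)
F = -558/43 (F = (1/43 - 33) + 4*5 = -1418/43 + 20 = -558/43 ≈ -12.977)
(31 - 49)*F = (31 - 49)*(-558/43) = -18*(-558/43) = 10044/43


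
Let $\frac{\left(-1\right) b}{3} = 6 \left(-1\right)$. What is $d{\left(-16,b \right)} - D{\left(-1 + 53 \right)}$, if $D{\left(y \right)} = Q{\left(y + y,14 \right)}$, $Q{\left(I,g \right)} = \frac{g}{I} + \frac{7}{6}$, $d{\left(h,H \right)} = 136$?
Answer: $\frac{21013}{156} \approx 134.7$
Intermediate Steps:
$b = 18$ ($b = - 3 \cdot 6 \left(-1\right) = \left(-3\right) \left(-6\right) = 18$)
$Q{\left(I,g \right)} = \frac{7}{6} + \frac{g}{I}$ ($Q{\left(I,g \right)} = \frac{g}{I} + 7 \cdot \frac{1}{6} = \frac{g}{I} + \frac{7}{6} = \frac{7}{6} + \frac{g}{I}$)
$D{\left(y \right)} = \frac{7}{6} + \frac{7}{y}$ ($D{\left(y \right)} = \frac{7}{6} + \frac{14}{y + y} = \frac{7}{6} + \frac{14}{2 y} = \frac{7}{6} + 14 \frac{1}{2 y} = \frac{7}{6} + \frac{7}{y}$)
$d{\left(-16,b \right)} - D{\left(-1 + 53 \right)} = 136 - \left(\frac{7}{6} + \frac{7}{-1 + 53}\right) = 136 - \left(\frac{7}{6} + \frac{7}{52}\right) = 136 - \frac{203}{156} = \frac{21013}{156}$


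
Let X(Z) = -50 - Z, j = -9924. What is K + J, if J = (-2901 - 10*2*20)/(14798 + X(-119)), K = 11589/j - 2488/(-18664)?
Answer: -144167726161/114737023988 ≈ -1.2565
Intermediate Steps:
K = -7983591/7717564 (K = 11589/(-9924) - 2488/(-18664) = 11589*(-1/9924) - 2488*(-1/18664) = -3863/3308 + 311/2333 = -7983591/7717564 ≈ -1.0345)
J = -3301/14867 (J = (-2901 - 10*2*20)/(14798 + (-50 - 1*(-119))) = (-2901 - 20*20)/(14798 + (-50 + 119)) = (-2901 - 400)/(14798 + 69) = -3301/14867 ≈ -0.22204)
K + J = -7983591/7717564 - 3301/14867 = -144167726161/114737023988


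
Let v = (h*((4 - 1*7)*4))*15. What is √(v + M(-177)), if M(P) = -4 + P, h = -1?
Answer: I ≈ 1.0*I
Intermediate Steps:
v = 180 (v = -(4 - 1*7)*4*15 = -(4 - 7)*4*15 = -(-3)*4*15 = -1*(-12)*15 = 12*15 = 180)
√(v + M(-177)) = √(180 + (-4 - 177)) = √(180 - 181) = √(-1) = I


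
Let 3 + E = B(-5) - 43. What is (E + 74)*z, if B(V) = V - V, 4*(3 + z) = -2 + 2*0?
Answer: -98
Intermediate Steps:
z = -7/2 (z = -3 + (-2 + 2*0)/4 = -3 + (-2 + 0)/4 = -3 + (¼)*(-2) = -3 - ½ = -7/2 ≈ -3.5000)
B(V) = 0
E = -46 (E = -3 + (0 - 43) = -3 - 43 = -46)
(E + 74)*z = (-46 + 74)*(-7/2) = 28*(-7/2) = -98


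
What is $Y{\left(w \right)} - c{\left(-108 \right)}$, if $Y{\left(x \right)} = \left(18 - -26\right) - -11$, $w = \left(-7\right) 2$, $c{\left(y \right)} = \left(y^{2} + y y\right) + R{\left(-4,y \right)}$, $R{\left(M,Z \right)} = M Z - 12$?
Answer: $-23693$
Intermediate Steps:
$R{\left(M,Z \right)} = -12 + M Z$
$c{\left(y \right)} = -12 - 4 y + 2 y^{2}$ ($c{\left(y \right)} = \left(y^{2} + y y\right) - \left(12 + 4 y\right) = \left(y^{2} + y^{2}\right) - \left(12 + 4 y\right) = 2 y^{2} - \left(12 + 4 y\right) = -12 - 4 y + 2 y^{2}$)
$w = -14$
$Y{\left(x \right)} = 55$ ($Y{\left(x \right)} = \left(18 + 26\right) + 11 = 44 + 11 = 55$)
$Y{\left(w \right)} - c{\left(-108 \right)} = 55 - \left(-12 - -432 + 2 \left(-108\right)^{2}\right) = 55 - \left(-12 + 432 + 2 \cdot 11664\right) = 55 - \left(-12 + 432 + 23328\right) = 55 - 23748 = -23693$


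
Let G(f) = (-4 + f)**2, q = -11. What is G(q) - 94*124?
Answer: -11431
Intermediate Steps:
G(q) - 94*124 = (-4 - 11)**2 - 94*124 = (-15)**2 - 11656 = 225 - 11656 = -11431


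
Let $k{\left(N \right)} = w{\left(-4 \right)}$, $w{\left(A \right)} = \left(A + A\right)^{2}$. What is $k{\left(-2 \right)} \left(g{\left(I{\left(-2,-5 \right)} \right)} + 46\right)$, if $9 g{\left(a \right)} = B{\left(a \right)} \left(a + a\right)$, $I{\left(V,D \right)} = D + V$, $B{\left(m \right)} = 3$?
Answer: $\frac{7936}{3} \approx 2645.3$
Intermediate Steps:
$w{\left(A \right)} = 4 A^{2}$ ($w{\left(A \right)} = \left(2 A\right)^{2} = 4 A^{2}$)
$k{\left(N \right)} = 64$ ($k{\left(N \right)} = 4 \left(-4\right)^{2} = 4 \cdot 16 = 64$)
$g{\left(a \right)} = \frac{2 a}{3}$ ($g{\left(a \right)} = \frac{3 \left(a + a\right)}{9} = \frac{3 \cdot 2 a}{9} = \frac{6 a}{9} = \frac{2 a}{3}$)
$k{\left(-2 \right)} \left(g{\left(I{\left(-2,-5 \right)} \right)} + 46\right) = 64 \left(\frac{2 \left(-5 - 2\right)}{3} + 46\right) = 64 \left(\frac{2}{3} \left(-7\right) + 46\right) = 64 \left(- \frac{14}{3} + 46\right) = 64 \cdot \frac{124}{3} = \frac{7936}{3}$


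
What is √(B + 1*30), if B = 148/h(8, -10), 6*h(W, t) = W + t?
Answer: 3*I*√46 ≈ 20.347*I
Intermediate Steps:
h(W, t) = W/6 + t/6 (h(W, t) = (W + t)/6 = W/6 + t/6)
B = -444 (B = 148/((⅙)*8 + (⅙)*(-10)) = 148/(4/3 - 5/3) = 148/(-⅓) = 148*(-3) = -444)
√(B + 1*30) = √(-444 + 1*30) = √(-444 + 30) = √(-414) = 3*I*√46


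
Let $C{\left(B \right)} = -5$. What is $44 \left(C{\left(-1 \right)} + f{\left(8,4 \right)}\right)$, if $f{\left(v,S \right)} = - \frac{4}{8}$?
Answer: $-242$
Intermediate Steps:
$f{\left(v,S \right)} = - \frac{1}{2}$ ($f{\left(v,S \right)} = \left(-4\right) \frac{1}{8} = - \frac{1}{2}$)
$44 \left(C{\left(-1 \right)} + f{\left(8,4 \right)}\right) = 44 \left(-5 - \frac{1}{2}\right) = 44 \left(- \frac{11}{2}\right) = -242$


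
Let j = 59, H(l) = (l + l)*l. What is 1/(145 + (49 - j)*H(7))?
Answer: -1/835 ≈ -0.0011976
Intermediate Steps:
H(l) = 2*l**2 (H(l) = (2*l)*l = 2*l**2)
1/(145 + (49 - j)*H(7)) = 1/(145 + (49 - 1*59)*(2*7**2)) = 1/(145 + (49 - 59)*(2*49)) = 1/(145 - 10*98) = 1/(145 - 980) = 1/(-835) = -1/835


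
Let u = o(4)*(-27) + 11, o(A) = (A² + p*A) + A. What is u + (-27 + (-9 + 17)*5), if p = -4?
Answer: -84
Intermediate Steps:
o(A) = A² - 3*A (o(A) = (A² - 4*A) + A = A² - 3*A)
u = -97 (u = (4*(-3 + 4))*(-27) + 11 = (4*1)*(-27) + 11 = 4*(-27) + 11 = -108 + 11 = -97)
u + (-27 + (-9 + 17)*5) = -97 + (-27 + (-9 + 17)*5) = -97 + (-27 + 8*5) = -97 + (-27 + 40) = -97 + 13 = -84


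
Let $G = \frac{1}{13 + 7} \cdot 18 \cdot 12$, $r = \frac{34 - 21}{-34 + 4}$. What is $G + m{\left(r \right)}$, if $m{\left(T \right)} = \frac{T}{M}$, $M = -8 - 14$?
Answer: $\frac{7141}{660} \approx 10.82$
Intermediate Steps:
$r = - \frac{13}{30}$ ($r = \frac{13}{-30} = 13 \left(- \frac{1}{30}\right) = - \frac{13}{30} \approx -0.43333$)
$M = -22$ ($M = -8 - 14 = -22$)
$m{\left(T \right)} = - \frac{T}{22}$ ($m{\left(T \right)} = \frac{T}{-22} = T \left(- \frac{1}{22}\right) = - \frac{T}{22}$)
$G = \frac{54}{5}$ ($G = \frac{1}{20} \cdot 18 \cdot 12 = \frac{9}{10} \cdot 12 = \frac{54}{5} \approx 10.8$)
$G + m{\left(r \right)} = \frac{54}{5} - - \frac{13}{660} = \frac{54}{5} + \frac{13}{660} = \frac{7141}{660}$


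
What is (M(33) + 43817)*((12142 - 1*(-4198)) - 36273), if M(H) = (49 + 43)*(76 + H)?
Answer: -1073292385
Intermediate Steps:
M(H) = 6992 + 92*H (M(H) = 92*(76 + H) = 6992 + 92*H)
(M(33) + 43817)*((12142 - 1*(-4198)) - 36273) = ((6992 + 92*33) + 43817)*((12142 - 1*(-4198)) - 36273) = ((6992 + 3036) + 43817)*((12142 + 4198) - 36273) = (10028 + 43817)*(16340 - 36273) = 53845*(-19933) = -1073292385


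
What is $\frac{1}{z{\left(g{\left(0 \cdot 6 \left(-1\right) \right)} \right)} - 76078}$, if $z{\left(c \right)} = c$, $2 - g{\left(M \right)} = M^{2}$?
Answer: $- \frac{1}{76076} \approx -1.3145 \cdot 10^{-5}$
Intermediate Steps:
$g{\left(M \right)} = 2 - M^{2}$
$\frac{1}{z{\left(g{\left(0 \cdot 6 \left(-1\right) \right)} \right)} - 76078} = \frac{1}{\left(2 - \left(0 \cdot 6 \left(-1\right)\right)^{2}\right) - 76078} = \frac{1}{\left(2 - \left(0 \left(-1\right)\right)^{2}\right) - 76078} = \frac{1}{\left(2 - 0^{2}\right) - 76078} = \frac{1}{\left(2 - 0\right) - 76078} = \frac{1}{\left(2 + 0\right) - 76078} = \frac{1}{2 - 76078} = \frac{1}{-76076} = - \frac{1}{76076}$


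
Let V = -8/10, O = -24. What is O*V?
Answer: 96/5 ≈ 19.200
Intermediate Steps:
V = -⅘ (V = -8*⅒ = -⅘ ≈ -0.80000)
O*V = -24*(-⅘) = 96/5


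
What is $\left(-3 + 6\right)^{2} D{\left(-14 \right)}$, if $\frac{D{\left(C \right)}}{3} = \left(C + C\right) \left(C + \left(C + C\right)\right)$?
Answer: $31752$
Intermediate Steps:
$D{\left(C \right)} = 18 C^{2}$ ($D{\left(C \right)} = 3 \left(C + C\right) \left(C + \left(C + C\right)\right) = 3 \cdot 2 C \left(C + 2 C\right) = 3 \cdot 2 C 3 C = 3 \cdot 6 C^{2} = 18 C^{2}$)
$\left(-3 + 6\right)^{2} D{\left(-14 \right)} = \left(-3 + 6\right)^{2} \cdot 18 \left(-14\right)^{2} = 3^{2} \cdot 18 \cdot 196 = 9 \cdot 3528 = 31752$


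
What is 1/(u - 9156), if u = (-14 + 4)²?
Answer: -1/9056 ≈ -0.00011042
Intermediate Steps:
u = 100 (u = (-10)² = 100)
1/(u - 9156) = 1/(100 - 9156) = 1/(-9056) = -1/9056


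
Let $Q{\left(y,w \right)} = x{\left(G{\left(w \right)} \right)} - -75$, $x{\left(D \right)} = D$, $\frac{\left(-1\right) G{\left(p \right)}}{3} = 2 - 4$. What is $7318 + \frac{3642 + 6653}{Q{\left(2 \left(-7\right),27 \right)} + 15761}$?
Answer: $\frac{115942051}{15842} \approx 7318.6$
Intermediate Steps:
$G{\left(p \right)} = 6$ ($G{\left(p \right)} = - 3 \left(2 - 4\right) = \left(-3\right) \left(-2\right) = 6$)
$Q{\left(y,w \right)} = 81$ ($Q{\left(y,w \right)} = 6 - -75 = 6 + 75 = 81$)
$7318 + \frac{3642 + 6653}{Q{\left(2 \left(-7\right),27 \right)} + 15761} = 7318 + \frac{3642 + 6653}{81 + 15761} = 7318 + \frac{10295}{15842} = \frac{115942051}{15842}$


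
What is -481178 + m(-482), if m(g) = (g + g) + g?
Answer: -482624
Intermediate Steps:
m(g) = 3*g (m(g) = 2*g + g = 3*g)
-481178 + m(-482) = -481178 + 3*(-482) = -481178 - 1446 = -482624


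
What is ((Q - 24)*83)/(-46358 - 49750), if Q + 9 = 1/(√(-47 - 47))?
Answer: 913/32036 + 83*I*√94/9034152 ≈ 0.028499 + 8.9075e-5*I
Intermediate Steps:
Q = -9 - I*√94/94 (Q = -9 + 1/(√(-47 - 47)) = -9 + 1/(√(-94)) = -9 + 1/(I*√94) = -9 - I*√94/94 ≈ -9.0 - 0.10314*I)
((Q - 24)*83)/(-46358 - 49750) = (((-9 - I*√94/94) - 24)*83)/(-46358 - 49750) = ((-33 - I*√94/94)*83)/(-96108) = (-2739 - 83*I*√94/94)*(-1/96108) = 913/32036 + 83*I*√94/9034152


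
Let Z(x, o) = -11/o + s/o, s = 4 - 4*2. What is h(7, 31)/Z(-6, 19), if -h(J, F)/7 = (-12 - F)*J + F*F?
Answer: 5852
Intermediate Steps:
s = -4 (s = 4 - 8 = -4)
Z(x, o) = -15/o (Z(x, o) = -11/o - 4/o = -15/o)
h(J, F) = -7*F**2 - 7*J*(-12 - F) (h(J, F) = -7*((-12 - F)*J + F*F) = -7*(J*(-12 - F) + F**2) = -7*(F**2 + J*(-12 - F)) = -7*F**2 - 7*J*(-12 - F))
h(7, 31)/Z(-6, 19) = (-7*31**2 + 84*7 + 7*31*7)/((-15/19)) = (-7*961 + 588 + 1519)/((-15*1/19)) = (-6727 + 588 + 1519)/(-15/19) = -4620*(-19/15) = 5852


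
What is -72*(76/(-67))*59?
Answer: 322848/67 ≈ 4818.6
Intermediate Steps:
-72*(76/(-67))*59 = -72*(76*(-1/67))*59 = -72*(-76/67)*59 = -(-5472)*59/67 = -1*(-322848/67) = 322848/67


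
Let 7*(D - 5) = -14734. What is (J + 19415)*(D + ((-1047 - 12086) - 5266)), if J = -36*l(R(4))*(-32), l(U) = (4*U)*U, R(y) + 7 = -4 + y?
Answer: -35185242844/7 ≈ -5.0265e+9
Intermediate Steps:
R(y) = -11 + y (R(y) = -7 + (-4 + y) = -11 + y)
l(U) = 4*U²
D = -14699/7 (D = 5 + (⅐)*(-14734) = 5 - 14734/7 = -14699/7 ≈ -2099.9)
J = 225792 (J = -144*(-11 + 4)²*(-32) = -144*(-7)²*(-32) = -144*49*(-32) = -36*196*(-32) = -7056*(-32) = 225792)
(J + 19415)*(D + ((-1047 - 12086) - 5266)) = (225792 + 19415)*(-14699/7 + ((-1047 - 12086) - 5266)) = 245207*(-14699/7 + (-13133 - 5266)) = 245207*(-14699/7 - 18399) = 245207*(-143492/7) = -35185242844/7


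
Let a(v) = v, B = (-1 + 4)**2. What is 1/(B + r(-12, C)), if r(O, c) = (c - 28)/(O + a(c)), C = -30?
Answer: 21/218 ≈ 0.096330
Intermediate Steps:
B = 9 (B = 3**2 = 9)
r(O, c) = (-28 + c)/(O + c) (r(O, c) = (c - 28)/(O + c) = (-28 + c)/(O + c))
1/(B + r(-12, C)) = 1/(9 + (-28 - 30)/(-12 - 30)) = 1/(9 - 58/(-42)) = 1/(9 - 1/42*(-58)) = 1/(9 + 29/21) = 1/(218/21) = 21/218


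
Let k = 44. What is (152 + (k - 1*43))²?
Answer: 23409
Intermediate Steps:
(152 + (k - 1*43))² = (152 + (44 - 1*43))² = (152 + (44 - 43))² = (152 + 1)² = 153² = 23409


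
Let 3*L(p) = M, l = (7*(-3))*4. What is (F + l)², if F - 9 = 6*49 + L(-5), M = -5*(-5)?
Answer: 465124/9 ≈ 51680.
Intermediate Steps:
M = 25
l = -84 (l = -21*4 = -84)
L(p) = 25/3 (L(p) = (⅓)*25 = 25/3)
F = 934/3 (F = 9 + (6*49 + 25/3) = 9 + (294 + 25/3) = 9 + 907/3 = 934/3 ≈ 311.33)
(F + l)² = (934/3 - 84)² = (682/3)² = 465124/9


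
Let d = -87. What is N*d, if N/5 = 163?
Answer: -70905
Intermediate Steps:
N = 815 (N = 5*163 = 815)
N*d = 815*(-87) = -70905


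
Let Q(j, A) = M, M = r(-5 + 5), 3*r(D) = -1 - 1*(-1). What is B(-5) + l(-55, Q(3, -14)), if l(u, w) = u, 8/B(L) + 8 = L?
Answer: -723/13 ≈ -55.615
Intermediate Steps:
r(D) = 0 (r(D) = (-1 - 1*(-1))/3 = (-1 + 1)/3 = (⅓)*0 = 0)
M = 0
Q(j, A) = 0
B(L) = 8/(-8 + L)
B(-5) + l(-55, Q(3, -14)) = 8/(-8 - 5) - 55 = 8/(-13) - 55 = 8*(-1/13) - 55 = -8/13 - 55 = -723/13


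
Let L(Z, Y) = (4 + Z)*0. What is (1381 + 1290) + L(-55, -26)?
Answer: 2671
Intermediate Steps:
L(Z, Y) = 0
(1381 + 1290) + L(-55, -26) = (1381 + 1290) + 0 = 2671 + 0 = 2671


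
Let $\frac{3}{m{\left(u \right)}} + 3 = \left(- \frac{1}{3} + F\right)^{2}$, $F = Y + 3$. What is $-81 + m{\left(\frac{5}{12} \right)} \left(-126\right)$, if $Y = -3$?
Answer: $\frac{648}{13} \approx 49.846$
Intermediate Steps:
$F = 0$ ($F = -3 + 3 = 0$)
$m{\left(u \right)} = - \frac{27}{26}$ ($m{\left(u \right)} = \frac{3}{-3 + \left(- \frac{1}{3} + 0\right)^{2}} = \frac{3}{-3 + \left(- \frac{1}{3}\right)^{2}} = \frac{3}{-3 + \frac{1}{9}} = \frac{3}{- \frac{26}{9}} = 3 \left(- \frac{9}{26}\right) = - \frac{27}{26}$)
$-81 + m{\left(\frac{5}{12} \right)} \left(-126\right) = -81 - - \frac{1701}{13} = -81 + \frac{1701}{13} = \frac{648}{13}$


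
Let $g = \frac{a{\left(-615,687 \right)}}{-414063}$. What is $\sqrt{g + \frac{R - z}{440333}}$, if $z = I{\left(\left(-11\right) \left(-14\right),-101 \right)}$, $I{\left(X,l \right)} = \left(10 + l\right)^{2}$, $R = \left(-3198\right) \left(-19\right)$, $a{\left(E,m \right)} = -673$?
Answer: $\frac{2 \sqrt{111556854155731610093}}{60775200993} \approx 0.34758$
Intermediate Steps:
$R = 60762$
$z = 8281$ ($z = \left(10 - 101\right)^{2} = \left(-91\right)^{2} = 8281$)
$g = \frac{673}{414063}$ ($g = - \frac{673}{-414063} = \left(-673\right) \left(- \frac{1}{414063}\right) = \frac{673}{414063} \approx 0.0016254$)
$\sqrt{g + \frac{R - z}{440333}} = \sqrt{\frac{673}{414063} + \frac{60762 - 8281}{440333}} = \sqrt{\frac{673}{414063} + \left(60762 - 8281\right) \frac{1}{440333}} = \sqrt{\frac{673}{414063} + 52481 \cdot \frac{1}{440333}} = \sqrt{\frac{673}{414063} + \frac{52481}{440333}} = \sqrt{\frac{22026784412}{182325602979}} = \frac{2 \sqrt{111556854155731610093}}{60775200993}$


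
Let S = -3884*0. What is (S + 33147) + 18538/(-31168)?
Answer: 516553579/15584 ≈ 33146.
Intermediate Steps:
S = 0
(S + 33147) + 18538/(-31168) = (0 + 33147) + 18538/(-31168) = 33147 + 18538*(-1/31168) = 33147 - 9269/15584 = 516553579/15584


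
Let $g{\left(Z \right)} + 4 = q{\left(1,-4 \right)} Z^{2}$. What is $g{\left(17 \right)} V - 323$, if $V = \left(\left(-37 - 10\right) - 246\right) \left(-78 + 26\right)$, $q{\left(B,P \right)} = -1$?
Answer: $-4464471$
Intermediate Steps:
$g{\left(Z \right)} = -4 - Z^{2}$
$V = 15236$ ($V = \left(\left(-37 - 10\right) - 246\right) \left(-52\right) = \left(-47 - 246\right) \left(-52\right) = \left(-293\right) \left(-52\right) = 15236$)
$g{\left(17 \right)} V - 323 = \left(-4 - 17^{2}\right) 15236 - 323 = \left(-4 - 289\right) 15236 - 323 = \left(-293\right) 15236 - 323 = -4464148 - 323 = -4464471$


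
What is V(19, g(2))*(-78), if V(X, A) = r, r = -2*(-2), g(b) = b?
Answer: -312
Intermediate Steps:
r = 4
V(X, A) = 4
V(19, g(2))*(-78) = 4*(-78) = -312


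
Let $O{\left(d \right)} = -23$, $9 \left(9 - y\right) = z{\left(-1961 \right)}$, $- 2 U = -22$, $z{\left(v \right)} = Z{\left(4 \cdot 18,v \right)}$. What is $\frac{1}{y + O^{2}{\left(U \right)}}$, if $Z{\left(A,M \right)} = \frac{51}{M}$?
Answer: $\frac{5883}{3165071} \approx 0.0018587$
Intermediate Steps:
$z{\left(v \right)} = \frac{51}{v}$
$U = 11$ ($U = \left(- \frac{1}{2}\right) \left(-22\right) = 11$)
$y = \frac{52964}{5883}$ ($y = 9 - \frac{51 \frac{1}{-1961}}{9} = 9 - \frac{51 \left(- \frac{1}{1961}\right)}{9} = 9 - - \frac{17}{5883} = 9 + \frac{17}{5883} = \frac{52964}{5883} \approx 9.0029$)
$\frac{1}{y + O^{2}{\left(U \right)}} = \frac{1}{\frac{52964}{5883} + \left(-23\right)^{2}} = \frac{1}{\frac{52964}{5883} + 529} = \frac{1}{\frac{3165071}{5883}} = \frac{5883}{3165071}$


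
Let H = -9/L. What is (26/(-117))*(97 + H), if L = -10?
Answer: -979/45 ≈ -21.756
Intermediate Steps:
H = 9/10 (H = -9/(-10) = -1/10*(-9) = 9/10 ≈ 0.90000)
(26/(-117))*(97 + H) = (26/(-117))*(97 + 9/10) = (26*(-1/117))*(979/10) = -2/9*979/10 = -979/45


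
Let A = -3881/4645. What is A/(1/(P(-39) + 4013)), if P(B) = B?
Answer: -15423094/4645 ≈ -3320.4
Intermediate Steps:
A = -3881/4645 (A = -3881*1/4645 = -3881/4645 ≈ -0.83552)
A/(1/(P(-39) + 4013)) = -3881/(4645*(1/(-39 + 4013))) = -3881/(4645*(1/3974)) = -3881/(4645*1/3974) = -3881/4645*3974 = -15423094/4645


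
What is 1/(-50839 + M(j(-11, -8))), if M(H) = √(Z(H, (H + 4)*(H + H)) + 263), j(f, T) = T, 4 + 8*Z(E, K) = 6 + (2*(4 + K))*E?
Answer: -203356/10338415175 - 2*√509/10338415175 ≈ -1.9674e-5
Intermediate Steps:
Z(E, K) = ¼ + E*(8 + 2*K)/8 (Z(E, K) = -½ + (6 + (2*(4 + K))*E)/8 = -½ + (6 + (8 + 2*K)*E)/8 = -½ + (6 + E*(8 + 2*K))/8 = -½ + (¾ + E*(8 + 2*K)/8) = ¼ + E*(8 + 2*K)/8)
M(H) = √(1053/4 + H + H²*(4 + H)/2) (M(H) = √((¼ + H + H*((H + 4)*(H + H))/4) + 263) = √((¼ + H + H*((4 + H)*(2*H))/4) + 263) = √((¼ + H + H*(2*H*(4 + H))/4) + 263) = √((¼ + H + H²*(4 + H)/2) + 263) = √(1053/4 + H + H²*(4 + H)/2))
1/(-50839 + M(j(-11, -8))) = 1/(-50839 + √(1053 + 4*(-8) + 2*(-8)²*(4 - 8))/2) = 1/(-50839 + √(1053 - 32 + 2*64*(-4))/2) = 1/(-50839 + √(1053 - 32 - 512)/2) = 1/(-50839 + √509/2)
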